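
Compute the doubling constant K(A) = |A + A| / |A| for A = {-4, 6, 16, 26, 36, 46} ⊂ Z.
K = |A + A| / |A| = 11/6

Enumerate A + A = {a + b : a, b ∈ A}. With |A| = 6, there are |A|^2 = 36 ordered sum pairs; collecting distinct values, A + A = {-8, 2, 12, 22, 32, 42, 52, 62, 72, 82, 92}, so |A + A| = 11. Thus K = 11/6. Here |A + A| = 2|A| − 1 = 11, the minimum possible — so K = 11/6 is minimal, which holds iff A is an arithmetic progression.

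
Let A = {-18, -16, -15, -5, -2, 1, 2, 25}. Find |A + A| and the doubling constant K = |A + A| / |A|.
K = |A + A| / |A| = 32/8 = 4

Enumerate A + A = {a + b : a, b ∈ A}. With |A| = 8, there are |A|^2 = 64 ordered sum pairs; collecting distinct values, A + A = {-36, -34, -33, -32, -31, -30, -23, -21, -20, -18, -17, -16, -15, -14, -13, -10, -7, -4, -3, -1, 0, 2, 3, 4, 7, 9, 10, 20, 23, 26, 27, 50}, so |A + A| = 32. Thus K = 32/8 = 4. For comparison, the minimum possible |A + A| over all 8-element sets is 2·8 − 1 = 15 (so min K = 15/8), attained only by arithmetic progressions.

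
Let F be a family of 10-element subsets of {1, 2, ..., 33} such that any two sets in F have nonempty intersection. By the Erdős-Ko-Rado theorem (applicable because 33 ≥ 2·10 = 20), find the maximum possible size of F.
max |F| = C(32, 9) = 28048800

The Erdős-Ko-Rado theorem states: for n ≥ 2k, an intersecting family of k-subsets of an n-element set has size at most C(n − 1, k − 1), with equality for 'star' families {A ⊆ [n] : |A| = k, i ∈ A} (fix an element i). For n = 33, k = 10: C(32, 9) = 28048800.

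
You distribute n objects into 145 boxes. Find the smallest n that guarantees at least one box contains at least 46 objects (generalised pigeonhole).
n = (46 − 1)·145 + 1 = 6526

By the generalised pigeonhole principle, to guarantee some box contains ≥ r objects we need more than (r − 1) · k objects total. Threshold: n = (r − 1) · k + 1. With r = 46 and k = 145: n = 45 · 145 + 1 = 6525 + 1 = 6526. For n = 6525 = 45 · 145, we can put exactly 45 objects in every box, avoiding 46 in any single one — so 6526 is tight.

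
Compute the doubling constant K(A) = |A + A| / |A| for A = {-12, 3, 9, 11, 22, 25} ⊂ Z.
K = |A + A| / |A| = 21/6 = 7/2

Enumerate A + A = {a + b : a, b ∈ A}. With |A| = 6, there are |A|^2 = 36 ordered sum pairs; collecting distinct values, A + A = {-24, -9, -3, -1, 6, 10, 12, 13, 14, 18, 20, 22, 25, 28, 31, 33, 34, 36, 44, 47, 50}, so |A + A| = 21. Thus K = 21/6 = 7/2. For comparison, the minimum possible |A + A| over all 6-element sets is 2·6 − 1 = 11 (so min K = 11/6), attained only by arithmetic progressions.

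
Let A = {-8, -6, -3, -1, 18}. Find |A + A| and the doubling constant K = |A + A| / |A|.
K = |A + A| / |A| = 14/5

Enumerate A + A = {a + b : a, b ∈ A}. With |A| = 5, there are |A|^2 = 25 ordered sum pairs; collecting distinct values, A + A = {-16, -14, -12, -11, -9, -7, -6, -4, -2, 10, 12, 15, 17, 36}, so |A + A| = 14. Thus K = 14/5. For comparison, the minimum possible |A + A| over all 5-element sets is 2·5 − 1 = 9 (so min K = 9/5), attained only by arithmetic progressions.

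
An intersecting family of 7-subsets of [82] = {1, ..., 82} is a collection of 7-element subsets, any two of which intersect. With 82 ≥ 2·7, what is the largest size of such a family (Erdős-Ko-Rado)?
max |F| = C(81, 6) = 324540216

Erdős-Ko-Rado (1961): when n ≥ 2k, max |F| = C(n−1, k−1). The bound is attained by the star {A : i ∈ A} for any fixed i ∈ [n]. Here C(82−1, 7−1) = C(81, 6) = 324540216.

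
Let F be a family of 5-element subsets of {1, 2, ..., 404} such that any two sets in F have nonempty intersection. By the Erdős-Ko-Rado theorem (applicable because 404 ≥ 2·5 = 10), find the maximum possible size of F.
max |F| = C(403, 4) = 1082740100

Erdős-Ko-Rado (1961): when n ≥ 2k, max |F| = C(n−1, k−1). The bound is attained by the star {A : i ∈ A} for any fixed i ∈ [n]. Here C(404−1, 5−1) = C(403, 4) = 1082740100.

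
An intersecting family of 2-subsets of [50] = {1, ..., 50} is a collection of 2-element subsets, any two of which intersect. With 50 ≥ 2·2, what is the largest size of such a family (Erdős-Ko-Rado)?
max |F| = C(49, 1) = 49

The Erdős-Ko-Rado theorem states: for n ≥ 2k, an intersecting family of k-subsets of an n-element set has size at most C(n − 1, k − 1), with equality for 'star' families {A ⊆ [n] : |A| = k, i ∈ A} (fix an element i). For n = 50, k = 2: C(49, 1) = 49.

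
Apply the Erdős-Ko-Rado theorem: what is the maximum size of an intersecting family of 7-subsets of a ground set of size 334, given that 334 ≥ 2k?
max |F| = C(333, 6) = 1809928822548

The Erdős-Ko-Rado theorem states: for n ≥ 2k, an intersecting family of k-subsets of an n-element set has size at most C(n − 1, k − 1), with equality for 'star' families {A ⊆ [n] : |A| = k, i ∈ A} (fix an element i). For n = 334, k = 7: C(333, 6) = 1809928822548.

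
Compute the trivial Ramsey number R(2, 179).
R(2, 179) = 179

R(2, k) = k for all k ≥ 2: in a 2-colouring of K_k, either some edge is red (a red K_2) or all edges are blue (a blue K_k). And K_{178} coloured all-blue has no blue K_179, so R(2, 179) > 178. Hence R(2, 179) = 179.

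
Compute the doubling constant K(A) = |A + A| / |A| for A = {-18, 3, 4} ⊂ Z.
K = |A + A| / |A| = 6/3 = 2

Enumerate A + A = {a + b : a, b ∈ A}. With |A| = 3, there are |A|^2 = 9 ordered sum pairs; collecting distinct values, A + A = {-36, -15, -14, 6, 7, 8}, so |A + A| = 6. Thus K = 6/3 = 2. For comparison, the minimum possible |A + A| over all 3-element sets is 2·3 − 1 = 5 (so min K = 5/3), attained only by arithmetic progressions.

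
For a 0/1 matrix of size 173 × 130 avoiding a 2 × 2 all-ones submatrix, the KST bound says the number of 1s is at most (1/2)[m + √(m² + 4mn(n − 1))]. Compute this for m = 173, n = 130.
z(173, 130; 2, 2) ≤ (1/2)[173 + √(173² + 4·173·130·129)] = (1/2)[173 + √11634769] = 1791.9889

Kővári–Sós–Turán: let r_1, ..., r_173 be the row sums and z = Σ r_i the total number of 1s. Each pair of columns can share at most one row with both entries 1 (else a 2×2 all-ones block appears), so Σ_i C(r_i, 2) ≤ C(130, 2) = 8385. By convexity Σ_i C(r_i, 2) ≥ 173·C(z/173, 2) = z(z − 173)/(2·173), giving z² − 173z − 173·130·129 ≤ 0 and hence z ≤ (1/2)[173 + √(29929 + 4·2901210)] = (1/2)[173 + √11634769] ≈ (1/2)(173 + 3410.9777) = 1791.9889.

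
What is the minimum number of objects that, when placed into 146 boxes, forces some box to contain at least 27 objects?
n = (27 − 1)·146 + 1 = 3797

By the generalised pigeonhole principle, to guarantee some box contains ≥ r objects we need more than (r − 1) · k objects total. Threshold: n = (r − 1) · k + 1. With r = 27 and k = 146: n = 26 · 146 + 1 = 3796 + 1 = 3797. For n = 3796 = 26 · 146, we can put exactly 26 objects in every box, avoiding 27 in any single one — so 3797 is tight.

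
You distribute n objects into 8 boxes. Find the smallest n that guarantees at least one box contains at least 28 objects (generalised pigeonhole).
n = (28 − 1)·8 + 1 = 217

By the generalised pigeonhole principle, to guarantee some box contains ≥ r objects we need more than (r − 1) · k objects total. Threshold: n = (r − 1) · k + 1. With r = 28 and k = 8: n = 27 · 8 + 1 = 216 + 1 = 217. For n = 216 = 27 · 8, we can put exactly 27 objects in every box, avoiding 28 in any single one — so 217 is tight.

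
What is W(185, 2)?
W(185, 2) = 185 + 1 = 186

A 2-term AP is any pair of integers, so a monochromatic 2-AP exists iff some colour is used at least twice. With 185 colours, the colouring i ↦ i on {1, ..., 185} uses each colour once, avoiding any monochromatic pair, so W(185, 2) > 185. For {1, ..., 186}, pigeonhole forces two integers of the same colour, which form a monochromatic 2-AP. Hence W(185, 2) = 186.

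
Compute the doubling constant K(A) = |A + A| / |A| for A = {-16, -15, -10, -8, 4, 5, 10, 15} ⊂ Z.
K = |A + A| / |A| = 31/8

Enumerate A + A = {a + b : a, b ∈ A}. With |A| = 8, there are |A|^2 = 64 ordered sum pairs; collecting distinct values, A + A = {-32, -31, -30, -26, -25, -24, -23, -20, -18, -16, -12, -11, -10, -6, -5, -4, -3, -1, 0, 2, 5, 7, 8, 9, 10, 14, 15, 19, 20, 25, 30}, so |A + A| = 31. Thus K = 31/8. For comparison, the minimum possible |A + A| over all 8-element sets is 2·8 − 1 = 15 (so min K = 15/8), attained only by arithmetic progressions.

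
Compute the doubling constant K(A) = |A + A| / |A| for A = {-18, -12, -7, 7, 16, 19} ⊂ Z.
K = |A + A| / |A| = 21/6 = 7/2

Enumerate A + A = {a + b : a, b ∈ A}. With |A| = 6, there are |A|^2 = 36 ordered sum pairs; collecting distinct values, A + A = {-36, -30, -25, -24, -19, -14, -11, -5, -2, 0, 1, 4, 7, 9, 12, 14, 23, 26, 32, 35, 38}, so |A + A| = 21. Thus K = 21/6 = 7/2. For comparison, the minimum possible |A + A| over all 6-element sets is 2·6 − 1 = 11 (so min K = 11/6), attained only by arithmetic progressions.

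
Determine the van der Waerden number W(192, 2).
W(192, 2) = 192 + 1 = 193

A 2-term AP is any pair of integers, so a monochromatic 2-AP exists iff some colour is used at least twice. With 192 colours, the colouring i ↦ i on {1, ..., 192} uses each colour once, avoiding any monochromatic pair, so W(192, 2) > 192. For {1, ..., 193}, pigeonhole forces two integers of the same colour, which form a monochromatic 2-AP. Hence W(192, 2) = 193.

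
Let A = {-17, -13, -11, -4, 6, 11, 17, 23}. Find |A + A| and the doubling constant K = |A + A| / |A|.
K = |A + A| / |A| = 32/8 = 4

Enumerate A + A = {a + b : a, b ∈ A}. With |A| = 8, there are |A|^2 = 64 ordered sum pairs; collecting distinct values, A + A = {-34, -30, -28, -26, -24, -22, -21, -17, -15, -11, -8, -7, -6, -5, -2, 0, 2, 4, 6, 7, 10, 12, 13, 17, 19, 22, 23, 28, 29, 34, 40, 46}, so |A + A| = 32. Thus K = 32/8 = 4. For comparison, the minimum possible |A + A| over all 8-element sets is 2·8 − 1 = 15 (so min K = 15/8), attained only by arithmetic progressions.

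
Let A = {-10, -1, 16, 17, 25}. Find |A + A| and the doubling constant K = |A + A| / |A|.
K = |A + A| / |A| = 14/5

Enumerate A + A = {a + b : a, b ∈ A}. With |A| = 5, there are |A|^2 = 25 ordered sum pairs; collecting distinct values, A + A = {-20, -11, -2, 6, 7, 15, 16, 24, 32, 33, 34, 41, 42, 50}, so |A + A| = 14. Thus K = 14/5. For comparison, the minimum possible |A + A| over all 5-element sets is 2·5 − 1 = 9 (so min K = 9/5), attained only by arithmetic progressions.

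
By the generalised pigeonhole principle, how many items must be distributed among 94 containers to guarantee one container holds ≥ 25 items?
n = (25 − 1)·94 + 1 = 2257

By the generalised pigeonhole principle, to guarantee some box contains ≥ r objects we need more than (r − 1) · k objects total. Threshold: n = (r − 1) · k + 1. With r = 25 and k = 94: n = 24 · 94 + 1 = 2256 + 1 = 2257. For n = 2256 = 24 · 94, we can put exactly 24 objects in every box, avoiding 25 in any single one — so 2257 is tight.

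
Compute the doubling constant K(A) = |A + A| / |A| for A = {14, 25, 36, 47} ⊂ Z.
K = |A + A| / |A| = 7/4

Enumerate A + A = {a + b : a, b ∈ A}. With |A| = 4, there are |A|^2 = 16 ordered sum pairs; collecting distinct values, A + A = {28, 39, 50, 61, 72, 83, 94}, so |A + A| = 7. Thus K = 7/4. Here |A + A| = 2|A| − 1 = 7, the minimum possible — so K = 7/4 is minimal, which holds iff A is an arithmetic progression.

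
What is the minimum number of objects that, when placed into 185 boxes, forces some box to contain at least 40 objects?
n = (40 − 1)·185 + 1 = 7216

By the generalised pigeonhole principle, to guarantee some box contains ≥ r objects we need more than (r − 1) · k objects total. Threshold: n = (r − 1) · k + 1. With r = 40 and k = 185: n = 39 · 185 + 1 = 7215 + 1 = 7216. For n = 7215 = 39 · 185, we can put exactly 39 objects in every box, avoiding 40 in any single one — so 7216 is tight.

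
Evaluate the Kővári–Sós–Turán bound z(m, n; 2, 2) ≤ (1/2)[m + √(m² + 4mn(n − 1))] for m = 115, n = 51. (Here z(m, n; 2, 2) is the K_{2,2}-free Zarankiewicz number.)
z(115, 51; 2, 2) ≤ (1/2)[115 + √(115² + 4·115·51·50)] = (1/2)[115 + √1186225] = 602.0698

Kővári–Sós–Turán: let r_1, ..., r_115 be the row sums and z = Σ r_i the total number of 1s. Each pair of columns can share at most one row with both entries 1 (else a 2×2 all-ones block appears), so Σ_i C(r_i, 2) ≤ C(51, 2) = 1275. By convexity Σ_i C(r_i, 2) ≥ 115·C(z/115, 2) = z(z − 115)/(2·115), giving z² − 115z − 115·51·50 ≤ 0 and hence z ≤ (1/2)[115 + √(13225 + 4·293250)] = (1/2)[115 + √1186225] ≈ (1/2)(115 + 1089.1396) = 602.0698.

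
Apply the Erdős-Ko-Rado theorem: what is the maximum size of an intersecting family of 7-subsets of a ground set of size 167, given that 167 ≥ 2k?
max |F| = C(166, 6) = 26523563913

The Erdős-Ko-Rado theorem states: for n ≥ 2k, an intersecting family of k-subsets of an n-element set has size at most C(n − 1, k − 1), with equality for 'star' families {A ⊆ [n] : |A| = k, i ∈ A} (fix an element i). For n = 167, k = 7: C(166, 6) = 26523563913.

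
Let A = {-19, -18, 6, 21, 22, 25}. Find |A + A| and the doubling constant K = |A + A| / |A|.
K = |A + A| / |A| = 20/6 = 10/3

Enumerate A + A = {a + b : a, b ∈ A}. With |A| = 6, there are |A|^2 = 36 ordered sum pairs; collecting distinct values, A + A = {-38, -37, -36, -13, -12, 2, 3, 4, 6, 7, 12, 27, 28, 31, 42, 43, 44, 46, 47, 50}, so |A + A| = 20. Thus K = 20/6 = 10/3. For comparison, the minimum possible |A + A| over all 6-element sets is 2·6 − 1 = 11 (so min K = 11/6), attained only by arithmetic progressions.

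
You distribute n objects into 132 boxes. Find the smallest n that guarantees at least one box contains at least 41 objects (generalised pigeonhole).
n = (41 − 1)·132 + 1 = 5281

By the generalised pigeonhole principle, to guarantee some box contains ≥ r objects we need more than (r − 1) · k objects total. Threshold: n = (r − 1) · k + 1. With r = 41 and k = 132: n = 40 · 132 + 1 = 5280 + 1 = 5281. For n = 5280 = 40 · 132, we can put exactly 40 objects in every box, avoiding 41 in any single one — so 5281 is tight.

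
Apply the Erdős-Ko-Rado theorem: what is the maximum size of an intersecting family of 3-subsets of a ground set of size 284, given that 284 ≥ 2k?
max |F| = C(283, 2) = 39903

The Erdős-Ko-Rado theorem states: for n ≥ 2k, an intersecting family of k-subsets of an n-element set has size at most C(n − 1, k − 1), with equality for 'star' families {A ⊆ [n] : |A| = k, i ∈ A} (fix an element i). For n = 284, k = 3: C(283, 2) = 39903.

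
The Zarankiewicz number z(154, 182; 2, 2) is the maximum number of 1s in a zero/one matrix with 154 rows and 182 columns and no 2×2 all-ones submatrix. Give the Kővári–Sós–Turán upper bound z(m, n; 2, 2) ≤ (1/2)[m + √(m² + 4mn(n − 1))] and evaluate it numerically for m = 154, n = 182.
z(154, 182; 2, 2) ≤ (1/2)[154 + √(154² + 4·154·182·181)] = (1/2)[154 + √20315988] = 2330.663

Kővári–Sós–Turán: let r_1, ..., r_154 be the row sums and z = Σ r_i the total number of 1s. Each pair of columns can share at most one row with both entries 1 (else a 2×2 all-ones block appears), so Σ_i C(r_i, 2) ≤ C(182, 2) = 16471. By convexity Σ_i C(r_i, 2) ≥ 154·C(z/154, 2) = z(z − 154)/(2·154), giving z² − 154z − 154·182·181 ≤ 0 and hence z ≤ (1/2)[154 + √(23716 + 4·5073068)] = (1/2)[154 + √20315988] ≈ (1/2)(154 + 4507.326) = 2330.663.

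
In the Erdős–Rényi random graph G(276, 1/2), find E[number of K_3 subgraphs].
E[# K_3] = C(276, 3) · (1/2)^C(3, 2) = 3466100 / 2^3 = 866525/2 = 433262.5

For each 3-subset S of vertices (there are C(276, 3) = 3466100 such S), let X_S = 1 if S induces a K_3 (all C(3, 2) = 3 edges present). Then P(X_S = 1) = (1/2)^3 = 1/8. By linearity of expectation, E[# K_3] = C(276, 3) · (1/2)^3 = 3466100 / 8 = 866525/2 = 433262.5.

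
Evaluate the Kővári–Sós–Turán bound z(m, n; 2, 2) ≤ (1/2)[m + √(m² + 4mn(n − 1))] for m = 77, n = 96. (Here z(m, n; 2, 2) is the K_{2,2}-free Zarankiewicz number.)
z(77, 96; 2, 2) ≤ (1/2)[77 + √(77² + 4·77·96·95)] = (1/2)[77 + √2814889] = 877.3815

Kővári–Sós–Turán: let r_1, ..., r_77 be the row sums and z = Σ r_i the total number of 1s. Each pair of columns can share at most one row with both entries 1 (else a 2×2 all-ones block appears), so Σ_i C(r_i, 2) ≤ C(96, 2) = 4560. By convexity Σ_i C(r_i, 2) ≥ 77·C(z/77, 2) = z(z − 77)/(2·77), giving z² − 77z − 77·96·95 ≤ 0 and hence z ≤ (1/2)[77 + √(5929 + 4·702240)] = (1/2)[77 + √2814889] ≈ (1/2)(77 + 1677.7631) = 877.3815.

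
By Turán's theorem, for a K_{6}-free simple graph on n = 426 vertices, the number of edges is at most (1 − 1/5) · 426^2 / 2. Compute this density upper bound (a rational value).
Turán density bound = (4/5) · 426^2/2 = 362952/5 ≈ 72590.4

Turán's theorem: ex(n, K_{r+1}) is achieved by the complete r-partite Turán graph T(n, r) with parts as balanced as possible, and is at most (1 − 1/r) · n^2/2. For r = 5, n = 426: the density bound is (4/5) · 181476/2 = 362952/5 ≈ 72590.4. The integer-valued extremum is e(T(426, 5)) = 72590, which is strictly less than the density bound 362952/5 since 5 ∤ 426 (the parts of T(426, 5) cannot all be equal).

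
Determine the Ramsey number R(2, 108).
R(2, 108) = 108

R(2, k) = k for all k ≥ 2: in a 2-colouring of K_k, either some edge is red (a red K_2) or all edges are blue (a blue K_k). And K_{107} coloured all-blue has no blue K_108, so R(2, 108) > 107. Hence R(2, 108) = 108.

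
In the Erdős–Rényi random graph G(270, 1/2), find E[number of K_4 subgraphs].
E[# K_4] = C(270, 4) · (1/2)^C(4, 2) = 216546345 / 2^6 = 3383536.640625

For each 4-subset S of vertices (there are C(270, 4) = 216546345 such S), let X_S = 1 if S induces a K_4 (all C(4, 2) = 6 edges present). Then P(X_S = 1) = (1/2)^6 = 1/64. By linearity of expectation, E[# K_4] = C(270, 4) · (1/2)^6 = 216546345 / 64 = 3383536.640625.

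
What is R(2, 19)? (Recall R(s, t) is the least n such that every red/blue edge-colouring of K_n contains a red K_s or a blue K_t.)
R(2, 19) = 19

R(2, k) = k for all k ≥ 2: in a 2-colouring of K_k, either some edge is red (a red K_2) or all edges are blue (a blue K_k). And K_{18} coloured all-blue has no blue K_19, so R(2, 19) > 18. Hence R(2, 19) = 19.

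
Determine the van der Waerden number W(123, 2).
W(123, 2) = 123 + 1 = 124

A 2-term AP is any pair of integers, so a monochromatic 2-AP exists iff some colour is used at least twice. With 123 colours, the colouring i ↦ i on {1, ..., 123} uses each colour once, avoiding any monochromatic pair, so W(123, 2) > 123. For {1, ..., 124}, pigeonhole forces two integers of the same colour, which form a monochromatic 2-AP. Hence W(123, 2) = 124.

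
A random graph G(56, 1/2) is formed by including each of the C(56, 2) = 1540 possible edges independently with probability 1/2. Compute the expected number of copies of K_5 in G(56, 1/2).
E[# K_5] = C(56, 5) · (1/2)^C(5, 2) = 3819816 / 2^10 = 477477/128 = 3730.2890625

For each 5-subset S of vertices (there are C(56, 5) = 3819816 such S), let X_S = 1 if S induces a K_5 (all C(5, 2) = 10 edges present). Then P(X_S = 1) = (1/2)^10 = 1/1024. By linearity of expectation, E[# K_5] = C(56, 5) · (1/2)^10 = 3819816 / 1024 = 477477/128 = 3730.2890625.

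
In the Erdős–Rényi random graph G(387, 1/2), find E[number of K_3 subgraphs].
E[# K_3] = C(387, 3) · (1/2)^C(3, 2) = 9585345 / 2^3 = 1198168.125

For each 3-subset S of vertices (there are C(387, 3) = 9585345 such S), let X_S = 1 if S induces a K_3 (all C(3, 2) = 3 edges present). Then P(X_S = 1) = (1/2)^3 = 1/8. By linearity of expectation, E[# K_3] = C(387, 3) · (1/2)^3 = 9585345 / 8 = 1198168.125.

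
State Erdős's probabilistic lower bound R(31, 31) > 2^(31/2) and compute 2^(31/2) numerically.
2^(31/2) = 46340.95; so R(31, 31) > 46340.95

Colour each edge of K_n uniformly at random with red/blue. The expected number of monochromatic K_31 is C(n, 31) · 2 · 2^(−C(31,2)). If C(n, 31) · 2^(1 − C(31,2)) < 1, then with positive probability no monochromatic K_31 exists, so R(31, 31) > n. The standard estimate C(n, 31) ≤ n^31/31! shows this inequality holds whenever n ≤ 2^(31/2) (since 31! · 2^(C(31,2) − 1) > 2^(31^2/2) ≥ n^31). Hence R(31, 31) > 2^(31/2) = 46340.95.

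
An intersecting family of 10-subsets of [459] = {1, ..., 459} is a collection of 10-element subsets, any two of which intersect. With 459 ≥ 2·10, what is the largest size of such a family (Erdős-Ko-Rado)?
max |F| = C(458, 9) = 2257753009524777050

Erdős-Ko-Rado (1961): when n ≥ 2k, max |F| = C(n−1, k−1). The bound is attained by the star {A : i ∈ A} for any fixed i ∈ [n]. Here C(459−1, 10−1) = C(458, 9) = 2257753009524777050.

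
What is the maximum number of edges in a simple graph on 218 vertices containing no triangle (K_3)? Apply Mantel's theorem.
ex(218, K_3) = ⌊218^2/4⌋ = 11881

Mantel (1907): a triangle-free graph on n vertices has at most ⌊n^2/4⌋ edges, with equality for the complete bipartite graph K_{⌊n/2⌋, ⌈n/2⌉}. For n = 218: ⌊218^2/4⌋ = ⌊47524/4⌋ = 11881. The extremal graph is K_{109, 109}, which has 109·109 = 11881 edges.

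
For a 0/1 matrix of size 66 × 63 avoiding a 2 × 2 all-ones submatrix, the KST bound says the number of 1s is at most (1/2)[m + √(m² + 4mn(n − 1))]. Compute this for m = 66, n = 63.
z(66, 63; 2, 2) ≤ (1/2)[66 + √(66² + 4·66·63·62)] = (1/2)[66 + √1035540] = 541.8074

Kővári–Sós–Turán: let r_1, ..., r_66 be the row sums and z = Σ r_i the total number of 1s. Each pair of columns can share at most one row with both entries 1 (else a 2×2 all-ones block appears), so Σ_i C(r_i, 2) ≤ C(63, 2) = 1953. By convexity Σ_i C(r_i, 2) ≥ 66·C(z/66, 2) = z(z − 66)/(2·66), giving z² − 66z − 66·63·62 ≤ 0 and hence z ≤ (1/2)[66 + √(4356 + 4·257796)] = (1/2)[66 + √1035540] ≈ (1/2)(66 + 1017.6149) = 541.8074.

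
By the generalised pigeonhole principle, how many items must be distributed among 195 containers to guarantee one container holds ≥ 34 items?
n = (34 − 1)·195 + 1 = 6436

By the generalised pigeonhole principle, to guarantee some box contains ≥ r objects we need more than (r − 1) · k objects total. Threshold: n = (r − 1) · k + 1. With r = 34 and k = 195: n = 33 · 195 + 1 = 6435 + 1 = 6436. For n = 6435 = 33 · 195, we can put exactly 33 objects in every box, avoiding 34 in any single one — so 6436 is tight.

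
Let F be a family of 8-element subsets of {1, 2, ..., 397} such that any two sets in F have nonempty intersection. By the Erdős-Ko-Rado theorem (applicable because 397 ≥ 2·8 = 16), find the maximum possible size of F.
max |F| = C(396, 7) = 287261847152280

The Erdős-Ko-Rado theorem states: for n ≥ 2k, an intersecting family of k-subsets of an n-element set has size at most C(n − 1, k − 1), with equality for 'star' families {A ⊆ [n] : |A| = k, i ∈ A} (fix an element i). For n = 397, k = 8: C(396, 7) = 287261847152280.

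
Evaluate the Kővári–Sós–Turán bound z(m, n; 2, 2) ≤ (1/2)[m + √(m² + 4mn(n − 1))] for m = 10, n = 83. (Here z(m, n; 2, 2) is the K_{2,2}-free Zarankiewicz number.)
z(10, 83; 2, 2) ≤ (1/2)[10 + √(10² + 4·10·83·82)] = (1/2)[10 + √272340] = 265.931

Kővári–Sós–Turán: let r_1, ..., r_10 be the row sums and z = Σ r_i the total number of 1s. Each pair of columns can share at most one row with both entries 1 (else a 2×2 all-ones block appears), so Σ_i C(r_i, 2) ≤ C(83, 2) = 3403. By convexity Σ_i C(r_i, 2) ≥ 10·C(z/10, 2) = z(z − 10)/(2·10), giving z² − 10z − 10·83·82 ≤ 0 and hence z ≤ (1/2)[10 + √(100 + 4·68060)] = (1/2)[10 + √272340] ≈ (1/2)(10 + 521.8621) = 265.931.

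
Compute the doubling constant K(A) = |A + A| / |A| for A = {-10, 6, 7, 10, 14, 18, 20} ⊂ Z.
K = |A + A| / |A| = 25/7

Enumerate A + A = {a + b : a, b ∈ A}. With |A| = 7, there are |A|^2 = 49 ordered sum pairs; collecting distinct values, A + A = {-20, -4, -3, 0, 4, 8, 10, 12, 13, 14, 16, 17, 20, 21, 24, 25, 26, 27, 28, 30, 32, 34, 36, 38, 40}, so |A + A| = 25. Thus K = 25/7. For comparison, the minimum possible |A + A| over all 7-element sets is 2·7 − 1 = 13 (so min K = 13/7), attained only by arithmetic progressions.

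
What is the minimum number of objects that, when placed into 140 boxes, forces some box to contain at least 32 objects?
n = (32 − 1)·140 + 1 = 4341

By the generalised pigeonhole principle, to guarantee some box contains ≥ r objects we need more than (r − 1) · k objects total. Threshold: n = (r − 1) · k + 1. With r = 32 and k = 140: n = 31 · 140 + 1 = 4340 + 1 = 4341. For n = 4340 = 31 · 140, we can put exactly 31 objects in every box, avoiding 32 in any single one — so 4341 is tight.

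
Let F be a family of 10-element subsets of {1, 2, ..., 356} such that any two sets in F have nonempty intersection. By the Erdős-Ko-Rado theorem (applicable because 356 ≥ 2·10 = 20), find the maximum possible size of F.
max |F| = C(355, 9) = 222789776381129100

The Erdős-Ko-Rado theorem states: for n ≥ 2k, an intersecting family of k-subsets of an n-element set has size at most C(n − 1, k − 1), with equality for 'star' families {A ⊆ [n] : |A| = k, i ∈ A} (fix an element i). For n = 356, k = 10: C(355, 9) = 222789776381129100.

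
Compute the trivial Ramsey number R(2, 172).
R(2, 172) = 172

R(2, k) = k for all k ≥ 2: in a 2-colouring of K_k, either some edge is red (a red K_2) or all edges are blue (a blue K_k). And K_{171} coloured all-blue has no blue K_172, so R(2, 172) > 171. Hence R(2, 172) = 172.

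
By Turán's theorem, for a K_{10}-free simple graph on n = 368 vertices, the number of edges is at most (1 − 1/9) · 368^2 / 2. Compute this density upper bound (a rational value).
Turán density bound = (8/9) · 368^2/2 = 541696/9 ≈ 60188.4444

Turán's theorem: ex(n, K_{r+1}) is achieved by the complete r-partite Turán graph T(n, r) with parts as balanced as possible, and is at most (1 − 1/r) · n^2/2. For r = 9, n = 368: the density bound is (8/9) · 135424/2 = 541696/9 ≈ 60188.4444. The integer-valued extremum is e(T(368, 9)) = 60188, which is strictly less than the density bound 541696/9 since 9 ∤ 368 (the parts of T(368, 9) cannot all be equal).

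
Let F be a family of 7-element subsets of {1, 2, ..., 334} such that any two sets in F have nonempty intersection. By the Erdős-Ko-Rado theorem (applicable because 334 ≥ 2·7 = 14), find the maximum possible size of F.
max |F| = C(333, 6) = 1809928822548

The Erdős-Ko-Rado theorem states: for n ≥ 2k, an intersecting family of k-subsets of an n-element set has size at most C(n − 1, k − 1), with equality for 'star' families {A ⊆ [n] : |A| = k, i ∈ A} (fix an element i). For n = 334, k = 7: C(333, 6) = 1809928822548.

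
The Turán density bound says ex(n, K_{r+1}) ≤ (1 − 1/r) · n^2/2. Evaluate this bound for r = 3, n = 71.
Turán density bound = (2/3) · 71^2/2 = 5041/3 ≈ 1680.3333

Turán's theorem: ex(n, K_{r+1}) is achieved by the complete r-partite Turán graph T(n, r) with parts as balanced as possible, and is at most (1 − 1/r) · n^2/2. For r = 3, n = 71: the density bound is (2/3) · 5041/2 = 5041/3 ≈ 1680.3333. The integer-valued extremum is e(T(71, 3)) = 1680, which is strictly less than the density bound 5041/3 since 3 ∤ 71 (the parts of T(71, 3) cannot all be equal).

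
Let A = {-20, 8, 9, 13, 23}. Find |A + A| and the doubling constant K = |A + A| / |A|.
K = |A + A| / |A| = 15/5 = 3

Enumerate A + A = {a + b : a, b ∈ A}. With |A| = 5, there are |A|^2 = 25 ordered sum pairs; collecting distinct values, A + A = {-40, -12, -11, -7, 3, 16, 17, 18, 21, 22, 26, 31, 32, 36, 46}, so |A + A| = 15. Thus K = 15/5 = 3. For comparison, the minimum possible |A + A| over all 5-element sets is 2·5 − 1 = 9 (so min K = 9/5), attained only by arithmetic progressions.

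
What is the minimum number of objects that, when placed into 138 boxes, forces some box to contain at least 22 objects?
n = (22 − 1)·138 + 1 = 2899

By the generalised pigeonhole principle, to guarantee some box contains ≥ r objects we need more than (r − 1) · k objects total. Threshold: n = (r − 1) · k + 1. With r = 22 and k = 138: n = 21 · 138 + 1 = 2898 + 1 = 2899. For n = 2898 = 21 · 138, we can put exactly 21 objects in every box, avoiding 22 in any single one — so 2899 is tight.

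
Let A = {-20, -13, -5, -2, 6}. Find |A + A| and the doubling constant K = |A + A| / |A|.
K = |A + A| / |A| = 14/5

Enumerate A + A = {a + b : a, b ∈ A}. With |A| = 5, there are |A|^2 = 25 ordered sum pairs; collecting distinct values, A + A = {-40, -33, -26, -25, -22, -18, -15, -14, -10, -7, -4, 1, 4, 12}, so |A + A| = 14. Thus K = 14/5. For comparison, the minimum possible |A + A| over all 5-element sets is 2·5 − 1 = 9 (so min K = 9/5), attained only by arithmetic progressions.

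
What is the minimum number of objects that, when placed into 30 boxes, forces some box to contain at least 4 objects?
n = (4 − 1)·30 + 1 = 91

By the generalised pigeonhole principle, to guarantee some box contains ≥ r objects we need more than (r − 1) · k objects total. Threshold: n = (r − 1) · k + 1. With r = 4 and k = 30: n = 3 · 30 + 1 = 90 + 1 = 91. For n = 90 = 3 · 30, we can put exactly 3 objects in every box, avoiding 4 in any single one — so 91 is tight.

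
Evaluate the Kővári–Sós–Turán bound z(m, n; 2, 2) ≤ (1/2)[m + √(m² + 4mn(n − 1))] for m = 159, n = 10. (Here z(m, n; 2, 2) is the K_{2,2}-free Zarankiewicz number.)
z(159, 10; 2, 2) ≤ (1/2)[159 + √(159² + 4·159·10·9)] = (1/2)[159 + √82521] = 223.1323

Kővári–Sós–Turán: let r_1, ..., r_159 be the row sums and z = Σ r_i the total number of 1s. Each pair of columns can share at most one row with both entries 1 (else a 2×2 all-ones block appears), so Σ_i C(r_i, 2) ≤ C(10, 2) = 45. By convexity Σ_i C(r_i, 2) ≥ 159·C(z/159, 2) = z(z − 159)/(2·159), giving z² − 159z − 159·10·9 ≤ 0 and hence z ≤ (1/2)[159 + √(25281 + 4·14310)] = (1/2)[159 + √82521] ≈ (1/2)(159 + 287.2647) = 223.1323.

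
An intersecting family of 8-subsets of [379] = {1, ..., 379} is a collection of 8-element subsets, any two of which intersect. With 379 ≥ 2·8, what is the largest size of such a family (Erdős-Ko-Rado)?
max |F| = C(378, 7) = 206892668010600

The Erdős-Ko-Rado theorem states: for n ≥ 2k, an intersecting family of k-subsets of an n-element set has size at most C(n − 1, k − 1), with equality for 'star' families {A ⊆ [n] : |A| = k, i ∈ A} (fix an element i). For n = 379, k = 8: C(378, 7) = 206892668010600.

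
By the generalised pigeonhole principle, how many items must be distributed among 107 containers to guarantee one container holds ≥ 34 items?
n = (34 − 1)·107 + 1 = 3532

By the generalised pigeonhole principle, to guarantee some box contains ≥ r objects we need more than (r − 1) · k objects total. Threshold: n = (r − 1) · k + 1. With r = 34 and k = 107: n = 33 · 107 + 1 = 3531 + 1 = 3532. For n = 3531 = 33 · 107, we can put exactly 33 objects in every box, avoiding 34 in any single one — so 3532 is tight.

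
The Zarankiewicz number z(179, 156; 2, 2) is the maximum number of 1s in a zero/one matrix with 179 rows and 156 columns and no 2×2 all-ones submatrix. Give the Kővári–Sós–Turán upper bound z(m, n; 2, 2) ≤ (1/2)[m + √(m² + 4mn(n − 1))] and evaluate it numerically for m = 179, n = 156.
z(179, 156; 2, 2) ≤ (1/2)[179 + √(179² + 4·179·156·155)] = (1/2)[179 + √17344921] = 2171.8617

Kővári–Sós–Turán: let r_1, ..., r_179 be the row sums and z = Σ r_i the total number of 1s. Each pair of columns can share at most one row with both entries 1 (else a 2×2 all-ones block appears), so Σ_i C(r_i, 2) ≤ C(156, 2) = 12090. By convexity Σ_i C(r_i, 2) ≥ 179·C(z/179, 2) = z(z − 179)/(2·179), giving z² − 179z − 179·156·155 ≤ 0 and hence z ≤ (1/2)[179 + √(32041 + 4·4328220)] = (1/2)[179 + √17344921] ≈ (1/2)(179 + 4164.7234) = 2171.8617.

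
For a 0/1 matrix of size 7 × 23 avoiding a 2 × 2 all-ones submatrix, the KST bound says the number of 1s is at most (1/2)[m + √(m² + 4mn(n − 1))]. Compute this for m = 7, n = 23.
z(7, 23; 2, 2) ≤ (1/2)[7 + √(7² + 4·7·23·22)] = (1/2)[7 + √14217] = 63.1175

Kővári–Sós–Turán: let r_1, ..., r_7 be the row sums and z = Σ r_i the total number of 1s. Each pair of columns can share at most one row with both entries 1 (else a 2×2 all-ones block appears), so Σ_i C(r_i, 2) ≤ C(23, 2) = 253. By convexity Σ_i C(r_i, 2) ≥ 7·C(z/7, 2) = z(z − 7)/(2·7), giving z² − 7z − 7·23·22 ≤ 0 and hence z ≤ (1/2)[7 + √(49 + 4·3542)] = (1/2)[7 + √14217] ≈ (1/2)(7 + 119.2351) = 63.1175.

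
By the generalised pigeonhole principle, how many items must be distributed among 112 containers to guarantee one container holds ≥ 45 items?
n = (45 − 1)·112 + 1 = 4929

By the generalised pigeonhole principle, to guarantee some box contains ≥ r objects we need more than (r − 1) · k objects total. Threshold: n = (r − 1) · k + 1. With r = 45 and k = 112: n = 44 · 112 + 1 = 4928 + 1 = 4929. For n = 4928 = 44 · 112, we can put exactly 44 objects in every box, avoiding 45 in any single one — so 4929 is tight.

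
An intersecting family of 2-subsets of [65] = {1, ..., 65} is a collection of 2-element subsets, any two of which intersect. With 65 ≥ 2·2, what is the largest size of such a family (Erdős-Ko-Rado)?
max |F| = C(64, 1) = 64

Erdős-Ko-Rado (1961): when n ≥ 2k, max |F| = C(n−1, k−1). The bound is attained by the star {A : i ∈ A} for any fixed i ∈ [n]. Here C(65−1, 2−1) = C(64, 1) = 64.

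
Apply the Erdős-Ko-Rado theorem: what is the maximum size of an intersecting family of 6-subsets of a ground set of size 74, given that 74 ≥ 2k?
max |F| = C(73, 5) = 15020334

The Erdős-Ko-Rado theorem states: for n ≥ 2k, an intersecting family of k-subsets of an n-element set has size at most C(n − 1, k − 1), with equality for 'star' families {A ⊆ [n] : |A| = k, i ∈ A} (fix an element i). For n = 74, k = 6: C(73, 5) = 15020334.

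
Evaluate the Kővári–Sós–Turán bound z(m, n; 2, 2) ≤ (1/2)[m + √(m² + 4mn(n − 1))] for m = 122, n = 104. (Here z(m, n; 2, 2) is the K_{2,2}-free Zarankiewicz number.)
z(122, 104; 2, 2) ≤ (1/2)[122 + √(122² + 4·122·104·103)] = (1/2)[122 + √5242340] = 1205.8078

Kővári–Sós–Turán: let r_1, ..., r_122 be the row sums and z = Σ r_i the total number of 1s. Each pair of columns can share at most one row with both entries 1 (else a 2×2 all-ones block appears), so Σ_i C(r_i, 2) ≤ C(104, 2) = 5356. By convexity Σ_i C(r_i, 2) ≥ 122·C(z/122, 2) = z(z − 122)/(2·122), giving z² − 122z − 122·104·103 ≤ 0 and hence z ≤ (1/2)[122 + √(14884 + 4·1306864)] = (1/2)[122 + √5242340] ≈ (1/2)(122 + 2289.6157) = 1205.8078.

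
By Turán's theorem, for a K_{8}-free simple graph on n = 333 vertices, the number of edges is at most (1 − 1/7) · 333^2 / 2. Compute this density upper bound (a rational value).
Turán density bound = (6/7) · 333^2/2 = 332667/7 ≈ 47523.8571

Turán's theorem: ex(n, K_{r+1}) is achieved by the complete r-partite Turán graph T(n, r) with parts as balanced as possible, and is at most (1 − 1/r) · n^2/2. For r = 7, n = 333: the density bound is (6/7) · 110889/2 = 332667/7 ≈ 47523.8571. The integer-valued extremum is e(T(333, 7)) = 47523, which is strictly less than the density bound 332667/7 since 7 ∤ 333 (the parts of T(333, 7) cannot all be equal).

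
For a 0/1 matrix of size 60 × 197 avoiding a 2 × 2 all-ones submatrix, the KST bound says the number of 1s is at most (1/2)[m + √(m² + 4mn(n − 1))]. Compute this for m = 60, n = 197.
z(60, 197; 2, 2) ≤ (1/2)[60 + √(60² + 4·60·197·196)] = (1/2)[60 + √9270480] = 1552.3731

Kővári–Sós–Turán: let r_1, ..., r_60 be the row sums and z = Σ r_i the total number of 1s. Each pair of columns can share at most one row with both entries 1 (else a 2×2 all-ones block appears), so Σ_i C(r_i, 2) ≤ C(197, 2) = 19306. By convexity Σ_i C(r_i, 2) ≥ 60·C(z/60, 2) = z(z − 60)/(2·60), giving z² − 60z − 60·197·196 ≤ 0 and hence z ≤ (1/2)[60 + √(3600 + 4·2316720)] = (1/2)[60 + √9270480] ≈ (1/2)(60 + 3044.7463) = 1552.3731.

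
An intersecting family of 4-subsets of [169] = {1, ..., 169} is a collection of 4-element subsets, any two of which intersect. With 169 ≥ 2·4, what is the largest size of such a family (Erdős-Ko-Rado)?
max |F| = C(168, 3) = 776216

The Erdős-Ko-Rado theorem states: for n ≥ 2k, an intersecting family of k-subsets of an n-element set has size at most C(n − 1, k − 1), with equality for 'star' families {A ⊆ [n] : |A| = k, i ∈ A} (fix an element i). For n = 169, k = 4: C(168, 3) = 776216.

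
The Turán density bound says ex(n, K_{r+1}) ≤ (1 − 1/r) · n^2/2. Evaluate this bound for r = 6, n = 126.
Turán density bound = (5/6) · 126^2/2 = 6615

Turán's theorem: ex(n, K_{r+1}) is achieved by the complete r-partite Turán graph T(n, r) with parts as balanced as possible, and is at most (1 − 1/r) · n^2/2. For r = 6, n = 126: the density bound is (5/6) · 15876/2 = 6615. Since 6 ∣ 126, the Turán graph T(126, 6) has parts of equal size 21, and its edge count e(T(126, 6)) = 6615 attains the density bound exactly.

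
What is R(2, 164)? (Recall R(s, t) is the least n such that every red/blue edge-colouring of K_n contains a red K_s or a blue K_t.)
R(2, 164) = 164

R(2, k) = k for all k ≥ 2: in a 2-colouring of K_k, either some edge is red (a red K_2) or all edges are blue (a blue K_k). And K_{163} coloured all-blue has no blue K_164, so R(2, 164) > 163. Hence R(2, 164) = 164.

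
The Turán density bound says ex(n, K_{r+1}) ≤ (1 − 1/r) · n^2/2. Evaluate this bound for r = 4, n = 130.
Turán density bound = (3/4) · 130^2/2 = 12675/2 ≈ 6337.5

Turán's theorem: ex(n, K_{r+1}) is achieved by the complete r-partite Turán graph T(n, r) with parts as balanced as possible, and is at most (1 − 1/r) · n^2/2. For r = 4, n = 130: the density bound is (3/4) · 16900/2 = 12675/2 ≈ 6337.5. The integer-valued extremum is e(T(130, 4)) = 6337, which is strictly less than the density bound 12675/2 since 4 ∤ 130 (the parts of T(130, 4) cannot all be equal).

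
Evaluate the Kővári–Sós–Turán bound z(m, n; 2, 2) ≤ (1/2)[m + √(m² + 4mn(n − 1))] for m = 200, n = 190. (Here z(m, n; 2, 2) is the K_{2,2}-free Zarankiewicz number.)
z(200, 190; 2, 2) ≤ (1/2)[200 + √(200² + 4·200·190·189)] = (1/2)[200 + √28768000] = 2781.7904

Kővári–Sós–Turán: let r_1, ..., r_200 be the row sums and z = Σ r_i the total number of 1s. Each pair of columns can share at most one row with both entries 1 (else a 2×2 all-ones block appears), so Σ_i C(r_i, 2) ≤ C(190, 2) = 17955. By convexity Σ_i C(r_i, 2) ≥ 200·C(z/200, 2) = z(z − 200)/(2·200), giving z² − 200z − 200·190·189 ≤ 0 and hence z ≤ (1/2)[200 + √(40000 + 4·7182000)] = (1/2)[200 + √28768000] ≈ (1/2)(200 + 5363.5809) = 2781.7904.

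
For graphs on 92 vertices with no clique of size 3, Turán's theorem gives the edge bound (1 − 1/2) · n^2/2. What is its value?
Turán density bound = (1/2) · 92^2/2 = 2116

Turán's theorem: ex(n, K_{r+1}) is achieved by the complete r-partite Turán graph T(n, r) with parts as balanced as possible, and is at most (1 − 1/r) · n^2/2. For r = 2, n = 92: the density bound is (1/2) · 8464/2 = 2116. Since 2 ∣ 92, the Turán graph T(92, 2) has parts of equal size 46, and its edge count e(T(92, 2)) = 2116 attains the density bound exactly.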